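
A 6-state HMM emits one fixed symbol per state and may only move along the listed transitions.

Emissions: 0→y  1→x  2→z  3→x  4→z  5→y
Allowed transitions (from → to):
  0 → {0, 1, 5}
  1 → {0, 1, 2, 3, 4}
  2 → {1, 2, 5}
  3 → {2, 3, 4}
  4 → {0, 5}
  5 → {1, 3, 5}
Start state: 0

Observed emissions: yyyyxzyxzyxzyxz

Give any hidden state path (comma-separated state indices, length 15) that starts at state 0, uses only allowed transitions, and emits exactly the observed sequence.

  [0] y  {0,5}  => 0  start
  [1] y  {0,5}  => 5  0->5 ok
  [2] y  {0,5}  => 5  5->5 ok
  [3] y  {0,5}  => 5  5->5 ok
  [4] x  {1,3}  => 1  5->1 ok
  [5] z  {2,4}  => 4  1->4 ok
  [6] y  {0,5}  => 5  4->5 ok
  [7] x  {1,3}  => 1  5->1 ok
  [8] z  {2,4}  => 2  1->2 ok
  [9] y  {0,5}  => 5  2->5 ok
  [10] x  {1,3}  => 3  5->3 ok
  [11] z  {2,4}  => 4  3->4 ok
  [12] y  {0,5}  => 0  4->0 ok
  [13] x  {1,3}  => 1  0->1 ok
  [14] z  {2,4}  => 2  1->2 ok

0,5,5,5,1,4,5,1,2,5,3,4,0,1,2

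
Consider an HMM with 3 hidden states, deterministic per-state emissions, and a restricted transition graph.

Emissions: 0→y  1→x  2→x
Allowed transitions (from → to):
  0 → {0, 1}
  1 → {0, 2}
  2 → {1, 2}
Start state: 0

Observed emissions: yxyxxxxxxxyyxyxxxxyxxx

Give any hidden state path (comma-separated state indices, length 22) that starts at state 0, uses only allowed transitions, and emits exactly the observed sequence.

  0: obs=y cand={0} pick 0 [start]
  1: obs=x cand={1,2} pick 1 [0->1 ok]
  2: obs=y cand={0} pick 0 [1->0 ok]
  3: obs=x cand={1,2} pick 1 [0->1 ok]
  4: obs=x cand={1,2} pick 2 [1->2 ok]
  5: obs=x cand={1,2} pick 2 [2->2 ok]
  6: obs=x cand={1,2} pick 2 [2->2 ok]
  7: obs=x cand={1,2} pick 1 [2->1 ok]
  8: obs=x cand={1,2} pick 2 [1->2 ok]
  9: obs=x cand={1,2} pick 1 [2->1 ok]
  10: obs=y cand={0} pick 0 [1->0 ok]
  11: obs=y cand={0} pick 0 [0->0 ok]
  12: obs=x cand={1,2} pick 1 [0->1 ok]
  13: obs=y cand={0} pick 0 [1->0 ok]
  14: obs=x cand={1,2} pick 1 [0->1 ok]
  15: obs=x cand={1,2} pick 2 [1->2 ok]
  16: obs=x cand={1,2} pick 2 [2->2 ok]
  17: obs=x cand={1,2} pick 1 [2->1 ok]
  18: obs=y cand={0} pick 0 [1->0 ok]
  19: obs=x cand={1,2} pick 1 [0->1 ok]
  20: obs=x cand={1,2} pick 2 [1->2 ok]
  21: obs=x cand={1,2} pick 1 [2->1 ok]

0,1,0,1,2,2,2,1,2,1,0,0,1,0,1,2,2,1,0,1,2,1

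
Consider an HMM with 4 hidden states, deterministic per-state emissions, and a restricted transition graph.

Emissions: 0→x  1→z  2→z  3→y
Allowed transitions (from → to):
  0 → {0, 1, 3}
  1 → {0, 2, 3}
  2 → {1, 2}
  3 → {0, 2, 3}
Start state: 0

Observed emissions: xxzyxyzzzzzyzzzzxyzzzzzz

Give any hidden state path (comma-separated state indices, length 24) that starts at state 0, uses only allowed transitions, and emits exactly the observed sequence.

  t0 'x' -> {0}, take 0 (start)
  t1 'x' -> {0}, take 0 (0->0 ok)
  t2 'z' -> {1,2}, take 1 (0->1 ok)
  t3 'y' -> {3}, take 3 (1->3 ok)
  t4 'x' -> {0}, take 0 (3->0 ok)
  t5 'y' -> {3}, take 3 (0->3 ok)
  t6 'z' -> {1,2}, take 2 (3->2 ok)
  t7 'z' -> {1,2}, take 2 (2->2 ok)
  t8 'z' -> {1,2}, take 2 (2->2 ok)
  t9 'z' -> {1,2}, take 2 (2->2 ok)
  t10 'z' -> {1,2}, take 1 (2->1 ok)
  t11 'y' -> {3}, take 3 (1->3 ok)
  t12 'z' -> {1,2}, take 2 (3->2 ok)
  t13 'z' -> {1,2}, take 1 (2->1 ok)
  t14 'z' -> {1,2}, take 2 (1->2 ok)
  t15 'z' -> {1,2}, take 1 (2->1 ok)
  t16 'x' -> {0}, take 0 (1->0 ok)
  t17 'y' -> {3}, take 3 (0->3 ok)
  t18 'z' -> {1,2}, take 2 (3->2 ok)
  t19 'z' -> {1,2}, take 2 (2->2 ok)
  t20 'z' -> {1,2}, take 2 (2->2 ok)
  t21 'z' -> {1,2}, take 2 (2->2 ok)
  t22 'z' -> {1,2}, take 2 (2->2 ok)
  t23 'z' -> {1,2}, take 1 (2->1 ok)

0,0,1,3,0,3,2,2,2,2,1,3,2,1,2,1,0,3,2,2,2,2,2,1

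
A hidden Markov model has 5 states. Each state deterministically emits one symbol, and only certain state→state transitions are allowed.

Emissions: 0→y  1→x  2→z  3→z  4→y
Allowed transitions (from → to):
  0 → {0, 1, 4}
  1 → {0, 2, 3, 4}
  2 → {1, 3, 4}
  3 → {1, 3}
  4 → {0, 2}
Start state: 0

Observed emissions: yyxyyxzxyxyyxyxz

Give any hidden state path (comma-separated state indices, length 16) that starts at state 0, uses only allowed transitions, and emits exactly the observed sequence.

  [0] y  {0,4}  => 0  start
  [1] y  {0,4}  => 0  0->0 ok
  [2] x  {1}  => 1  0->1 ok
  [3] y  {0,4}  => 4  1->4 ok
  [4] y  {0,4}  => 0  4->0 ok
  [5] x  {1}  => 1  0->1 ok
  [6] z  {2,3}  => 2  1->2 ok
  [7] x  {1}  => 1  2->1 ok
  [8] y  {0,4}  => 0  1->0 ok
  [9] x  {1}  => 1  0->1 ok
  [10] y  {0,4}  => 0  1->0 ok
  [11] y  {0,4}  => 0  0->0 ok
  [12] x  {1}  => 1  0->1 ok
  [13] y  {0,4}  => 0  1->0 ok
  [14] x  {1}  => 1  0->1 ok
  [15] z  {2,3}  => 2  1->2 ok

0,0,1,4,0,1,2,1,0,1,0,0,1,0,1,2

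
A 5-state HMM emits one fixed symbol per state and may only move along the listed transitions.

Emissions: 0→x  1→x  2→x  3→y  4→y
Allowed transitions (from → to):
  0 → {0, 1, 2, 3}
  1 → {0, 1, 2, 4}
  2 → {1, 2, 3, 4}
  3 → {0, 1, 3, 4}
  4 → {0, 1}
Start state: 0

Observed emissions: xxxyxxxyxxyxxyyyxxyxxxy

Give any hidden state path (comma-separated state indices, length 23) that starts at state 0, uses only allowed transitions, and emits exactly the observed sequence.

0,2,1,4,0,0,2,4,1,2,4,0,2,3,3,3,1,2,3,1,0,0,3

  t0 'x' -> {0,1,2}, take 0 (start)
  t1 'x' -> {0,1,2}, take 2 (0->2 ok)
  t2 'x' -> {0,1,2}, take 1 (2->1 ok)
  t3 'y' -> {3,4}, take 4 (1->4 ok)
  t4 'x' -> {0,1,2}, take 0 (4->0 ok)
  t5 'x' -> {0,1,2}, take 0 (0->0 ok)
  t6 'x' -> {0,1,2}, take 2 (0->2 ok)
  t7 'y' -> {3,4}, take 4 (2->4 ok)
  t8 'x' -> {0,1,2}, take 1 (4->1 ok)
  t9 'x' -> {0,1,2}, take 2 (1->2 ok)
  t10 'y' -> {3,4}, take 4 (2->4 ok)
  t11 'x' -> {0,1,2}, take 0 (4->0 ok)
  t12 'x' -> {0,1,2}, take 2 (0->2 ok)
  t13 'y' -> {3,4}, take 3 (2->3 ok)
  t14 'y' -> {3,4}, take 3 (3->3 ok)
  t15 'y' -> {3,4}, take 3 (3->3 ok)
  t16 'x' -> {0,1,2}, take 1 (3->1 ok)
  t17 'x' -> {0,1,2}, take 2 (1->2 ok)
  t18 'y' -> {3,4}, take 3 (2->3 ok)
  t19 'x' -> {0,1,2}, take 1 (3->1 ok)
  t20 'x' -> {0,1,2}, take 0 (1->0 ok)
  t21 'x' -> {0,1,2}, take 0 (0->0 ok)
  t22 'y' -> {3,4}, take 3 (0->3 ok)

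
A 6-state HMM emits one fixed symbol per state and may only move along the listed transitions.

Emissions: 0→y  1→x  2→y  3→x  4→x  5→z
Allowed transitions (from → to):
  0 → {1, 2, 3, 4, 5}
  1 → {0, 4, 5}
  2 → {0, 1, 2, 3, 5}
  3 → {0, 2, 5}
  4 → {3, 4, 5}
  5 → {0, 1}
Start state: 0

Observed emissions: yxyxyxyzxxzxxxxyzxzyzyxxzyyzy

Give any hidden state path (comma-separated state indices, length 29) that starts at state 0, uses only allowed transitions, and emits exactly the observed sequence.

  pos 0: y in {0,2}, choose 0; start
  pos 1: x in {1,3,4}, choose 1; 0->1 ok
  pos 2: y in {0,2}, choose 0; 1->0 ok
  pos 3: x in {1,3,4}, choose 1; 0->1 ok
  pos 4: y in {0,2}, choose 0; 1->0 ok
  pos 5: x in {1,3,4}, choose 3; 0->3 ok
  pos 6: y in {0,2}, choose 0; 3->0 ok
  pos 7: z in {5}, choose 5; 0->5 ok
  pos 8: x in {1,3,4}, choose 1; 5->1 ok
  pos 9: x in {1,3,4}, choose 4; 1->4 ok
  pos 10: z in {5}, choose 5; 4->5 ok
  pos 11: x in {1,3,4}, choose 1; 5->1 ok
  pos 12: x in {1,3,4}, choose 4; 1->4 ok
  pos 13: x in {1,3,4}, choose 4; 4->4 ok
  pos 14: x in {1,3,4}, choose 3; 4->3 ok
  pos 15: y in {0,2}, choose 2; 3->2 ok
  pos 16: z in {5}, choose 5; 2->5 ok
  pos 17: x in {1,3,4}, choose 1; 5->1 ok
  pos 18: z in {5}, choose 5; 1->5 ok
  pos 19: y in {0,2}, choose 0; 5->0 ok
  pos 20: z in {5}, choose 5; 0->5 ok
  pos 21: y in {0,2}, choose 0; 5->0 ok
  pos 22: x in {1,3,4}, choose 4; 0->4 ok
  pos 23: x in {1,3,4}, choose 3; 4->3 ok
  pos 24: z in {5}, choose 5; 3->5 ok
  pos 25: y in {0,2}, choose 0; 5->0 ok
  pos 26: y in {0,2}, choose 2; 0->2 ok
  pos 27: z in {5}, choose 5; 2->5 ok
  pos 28: y in {0,2}, choose 0; 5->0 ok

0,1,0,1,0,3,0,5,1,4,5,1,4,4,3,2,5,1,5,0,5,0,4,3,5,0,2,5,0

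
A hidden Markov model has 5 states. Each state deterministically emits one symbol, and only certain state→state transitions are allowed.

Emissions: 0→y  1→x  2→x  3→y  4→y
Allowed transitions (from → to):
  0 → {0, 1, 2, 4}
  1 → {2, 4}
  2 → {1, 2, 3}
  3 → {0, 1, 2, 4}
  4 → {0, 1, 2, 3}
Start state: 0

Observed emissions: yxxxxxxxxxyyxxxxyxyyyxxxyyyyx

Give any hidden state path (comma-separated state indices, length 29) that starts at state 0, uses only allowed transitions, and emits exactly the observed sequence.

0,2,2,2,2,2,1,2,2,1,4,0,1,2,1,2,3,1,4,3,4,1,2,1,4,3,0,4,1

  0: obs=y cand={0,3,4} pick 0 [start]
  1: obs=x cand={1,2} pick 2 [0->2 ok]
  2: obs=x cand={1,2} pick 2 [2->2 ok]
  3: obs=x cand={1,2} pick 2 [2->2 ok]
  4: obs=x cand={1,2} pick 2 [2->2 ok]
  5: obs=x cand={1,2} pick 2 [2->2 ok]
  6: obs=x cand={1,2} pick 1 [2->1 ok]
  7: obs=x cand={1,2} pick 2 [1->2 ok]
  8: obs=x cand={1,2} pick 2 [2->2 ok]
  9: obs=x cand={1,2} pick 1 [2->1 ok]
  10: obs=y cand={0,3,4} pick 4 [1->4 ok]
  11: obs=y cand={0,3,4} pick 0 [4->0 ok]
  12: obs=x cand={1,2} pick 1 [0->1 ok]
  13: obs=x cand={1,2} pick 2 [1->2 ok]
  14: obs=x cand={1,2} pick 1 [2->1 ok]
  15: obs=x cand={1,2} pick 2 [1->2 ok]
  16: obs=y cand={0,3,4} pick 3 [2->3 ok]
  17: obs=x cand={1,2} pick 1 [3->1 ok]
  18: obs=y cand={0,3,4} pick 4 [1->4 ok]
  19: obs=y cand={0,3,4} pick 3 [4->3 ok]
  20: obs=y cand={0,3,4} pick 4 [3->4 ok]
  21: obs=x cand={1,2} pick 1 [4->1 ok]
  22: obs=x cand={1,2} pick 2 [1->2 ok]
  23: obs=x cand={1,2} pick 1 [2->1 ok]
  24: obs=y cand={0,3,4} pick 4 [1->4 ok]
  25: obs=y cand={0,3,4} pick 3 [4->3 ok]
  26: obs=y cand={0,3,4} pick 0 [3->0 ok]
  27: obs=y cand={0,3,4} pick 4 [0->4 ok]
  28: obs=x cand={1,2} pick 1 [4->1 ok]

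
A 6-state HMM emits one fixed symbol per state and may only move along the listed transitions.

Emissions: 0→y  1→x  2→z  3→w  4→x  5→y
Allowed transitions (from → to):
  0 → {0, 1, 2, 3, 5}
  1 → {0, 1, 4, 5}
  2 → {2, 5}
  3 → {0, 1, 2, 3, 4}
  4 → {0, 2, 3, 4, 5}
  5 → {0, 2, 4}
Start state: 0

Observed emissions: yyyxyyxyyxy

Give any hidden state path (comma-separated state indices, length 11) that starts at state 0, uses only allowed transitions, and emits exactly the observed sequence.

  pos 0: y in {0,5}, choose 0; start
  pos 1: y in {0,5}, choose 0; 0->0 ok
  pos 2: y in {0,5}, choose 5; 0->5 ok
  pos 3: x in {1,4}, choose 4; 5->4 ok
  pos 4: y in {0,5}, choose 0; 4->0 ok
  pos 5: y in {0,5}, choose 5; 0->5 ok
  pos 6: x in {1,4}, choose 4; 5->4 ok
  pos 7: y in {0,5}, choose 0; 4->0 ok
  pos 8: y in {0,5}, choose 5; 0->5 ok
  pos 9: x in {1,4}, choose 4; 5->4 ok
  pos 10: y in {0,5}, choose 5; 4->5 ok

0,0,5,4,0,5,4,0,5,4,5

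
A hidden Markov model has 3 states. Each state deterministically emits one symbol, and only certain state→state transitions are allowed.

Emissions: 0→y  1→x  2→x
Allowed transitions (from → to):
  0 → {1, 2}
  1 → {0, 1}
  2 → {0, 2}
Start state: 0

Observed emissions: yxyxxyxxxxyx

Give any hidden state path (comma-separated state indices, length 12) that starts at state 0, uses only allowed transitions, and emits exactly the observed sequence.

  pos 0: y in {0}, choose 0; start
  pos 1: x in {1,2}, choose 1; 0->1 ok
  pos 2: y in {0}, choose 0; 1->0 ok
  pos 3: x in {1,2}, choose 1; 0->1 ok
  pos 4: x in {1,2}, choose 1; 1->1 ok
  pos 5: y in {0}, choose 0; 1->0 ok
  pos 6: x in {1,2}, choose 2; 0->2 ok
  pos 7: x in {1,2}, choose 2; 2->2 ok
  pos 8: x in {1,2}, choose 2; 2->2 ok
  pos 9: x in {1,2}, choose 2; 2->2 ok
  pos 10: y in {0}, choose 0; 2->0 ok
  pos 11: x in {1,2}, choose 1; 0->1 ok

0,1,0,1,1,0,2,2,2,2,0,1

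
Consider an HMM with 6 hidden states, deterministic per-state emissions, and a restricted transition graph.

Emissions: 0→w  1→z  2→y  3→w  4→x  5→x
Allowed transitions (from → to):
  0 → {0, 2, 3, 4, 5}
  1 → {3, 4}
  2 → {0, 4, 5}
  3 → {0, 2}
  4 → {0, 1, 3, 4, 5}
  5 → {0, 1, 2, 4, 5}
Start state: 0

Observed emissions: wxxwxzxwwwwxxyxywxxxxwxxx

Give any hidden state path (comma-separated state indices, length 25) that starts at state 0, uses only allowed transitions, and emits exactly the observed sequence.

  t0 'w' -> {0,3}, take 0 (start)
  t1 'x' -> {4,5}, take 5 (0->5 ok)
  t2 'x' -> {4,5}, take 4 (5->4 ok)
  t3 'w' -> {0,3}, take 0 (4->0 ok)
  t4 'x' -> {4,5}, take 5 (0->5 ok)
  t5 'z' -> {1}, take 1 (5->1 ok)
  t6 'x' -> {4,5}, take 4 (1->4 ok)
  t7 'w' -> {0,3}, take 0 (4->0 ok)
  t8 'w' -> {0,3}, take 3 (0->3 ok)
  t9 'w' -> {0,3}, take 0 (3->0 ok)
  t10 'w' -> {0,3}, take 0 (0->0 ok)
  t11 'x' -> {4,5}, take 5 (0->5 ok)
  t12 'x' -> {4,5}, take 5 (5->5 ok)
  t13 'y' -> {2}, take 2 (5->2 ok)
  t14 'x' -> {4,5}, take 5 (2->5 ok)
  t15 'y' -> {2}, take 2 (5->2 ok)
  t16 'w' -> {0,3}, take 0 (2->0 ok)
  t17 'x' -> {4,5}, take 4 (0->4 ok)
  t18 'x' -> {4,5}, take 4 (4->4 ok)
  t19 'x' -> {4,5}, take 5 (4->5 ok)
  t20 'x' -> {4,5}, take 5 (5->5 ok)
  t21 'w' -> {0,3}, take 0 (5->0 ok)
  t22 'x' -> {4,5}, take 4 (0->4 ok)
  t23 'x' -> {4,5}, take 4 (4->4 ok)
  t24 'x' -> {4,5}, take 5 (4->5 ok)

0,5,4,0,5,1,4,0,3,0,0,5,5,2,5,2,0,4,4,5,5,0,4,4,5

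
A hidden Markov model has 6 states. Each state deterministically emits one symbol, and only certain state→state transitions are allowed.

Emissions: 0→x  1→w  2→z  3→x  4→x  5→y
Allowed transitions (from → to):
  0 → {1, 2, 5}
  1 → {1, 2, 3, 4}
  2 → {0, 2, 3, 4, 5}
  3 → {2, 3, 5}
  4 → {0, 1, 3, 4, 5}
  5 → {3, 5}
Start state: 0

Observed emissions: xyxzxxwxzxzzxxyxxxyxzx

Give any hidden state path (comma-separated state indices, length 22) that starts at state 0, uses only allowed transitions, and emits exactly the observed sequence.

0,5,3,2,4,0,1,3,2,3,2,2,4,0,5,3,3,3,5,3,2,0

  [0] x  {0,3,4}  => 0  start
  [1] y  {5}  => 5  0->5 ok
  [2] x  {0,3,4}  => 3  5->3 ok
  [3] z  {2}  => 2  3->2 ok
  [4] x  {0,3,4}  => 4  2->4 ok
  [5] x  {0,3,4}  => 0  4->0 ok
  [6] w  {1}  => 1  0->1 ok
  [7] x  {0,3,4}  => 3  1->3 ok
  [8] z  {2}  => 2  3->2 ok
  [9] x  {0,3,4}  => 3  2->3 ok
  [10] z  {2}  => 2  3->2 ok
  [11] z  {2}  => 2  2->2 ok
  [12] x  {0,3,4}  => 4  2->4 ok
  [13] x  {0,3,4}  => 0  4->0 ok
  [14] y  {5}  => 5  0->5 ok
  [15] x  {0,3,4}  => 3  5->3 ok
  [16] x  {0,3,4}  => 3  3->3 ok
  [17] x  {0,3,4}  => 3  3->3 ok
  [18] y  {5}  => 5  3->5 ok
  [19] x  {0,3,4}  => 3  5->3 ok
  [20] z  {2}  => 2  3->2 ok
  [21] x  {0,3,4}  => 0  2->0 ok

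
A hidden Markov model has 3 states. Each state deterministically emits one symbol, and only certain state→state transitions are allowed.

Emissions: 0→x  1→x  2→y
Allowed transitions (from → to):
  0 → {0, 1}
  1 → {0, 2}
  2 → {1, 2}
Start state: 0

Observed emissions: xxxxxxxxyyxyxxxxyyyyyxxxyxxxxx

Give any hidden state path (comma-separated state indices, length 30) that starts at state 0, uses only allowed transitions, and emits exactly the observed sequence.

  pos 0: x in {0,1}, choose 0; start
  pos 1: x in {0,1}, choose 0; 0->0 ok
  pos 2: x in {0,1}, choose 0; 0->0 ok
  pos 3: x in {0,1}, choose 0; 0->0 ok
  pos 4: x in {0,1}, choose 0; 0->0 ok
  pos 5: x in {0,1}, choose 1; 0->1 ok
  pos 6: x in {0,1}, choose 0; 1->0 ok
  pos 7: x in {0,1}, choose 1; 0->1 ok
  pos 8: y in {2}, choose 2; 1->2 ok
  pos 9: y in {2}, choose 2; 2->2 ok
  pos 10: x in {0,1}, choose 1; 2->1 ok
  pos 11: y in {2}, choose 2; 1->2 ok
  pos 12: x in {0,1}, choose 1; 2->1 ok
  pos 13: x in {0,1}, choose 0; 1->0 ok
  pos 14: x in {0,1}, choose 0; 0->0 ok
  pos 15: x in {0,1}, choose 1; 0->1 ok
  pos 16: y in {2}, choose 2; 1->2 ok
  pos 17: y in {2}, choose 2; 2->2 ok
  pos 18: y in {2}, choose 2; 2->2 ok
  pos 19: y in {2}, choose 2; 2->2 ok
  pos 20: y in {2}, choose 2; 2->2 ok
  pos 21: x in {0,1}, choose 1; 2->1 ok
  pos 22: x in {0,1}, choose 0; 1->0 ok
  pos 23: x in {0,1}, choose 1; 0->1 ok
  pos 24: y in {2}, choose 2; 1->2 ok
  pos 25: x in {0,1}, choose 1; 2->1 ok
  pos 26: x in {0,1}, choose 0; 1->0 ok
  pos 27: x in {0,1}, choose 0; 0->0 ok
  pos 28: x in {0,1}, choose 1; 0->1 ok
  pos 29: x in {0,1}, choose 0; 1->0 ok

0,0,0,0,0,1,0,1,2,2,1,2,1,0,0,1,2,2,2,2,2,1,0,1,2,1,0,0,1,0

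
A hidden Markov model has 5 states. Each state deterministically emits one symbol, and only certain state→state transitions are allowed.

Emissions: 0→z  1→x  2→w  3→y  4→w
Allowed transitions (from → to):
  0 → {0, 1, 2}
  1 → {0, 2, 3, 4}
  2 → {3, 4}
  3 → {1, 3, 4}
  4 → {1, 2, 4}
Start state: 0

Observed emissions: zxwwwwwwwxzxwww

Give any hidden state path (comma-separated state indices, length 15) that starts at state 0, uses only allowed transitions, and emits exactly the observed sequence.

  t0 'z' -> {0}, take 0 (start)
  t1 'x' -> {1}, take 1 (0->1 ok)
  t2 'w' -> {2,4}, take 2 (1->2 ok)
  t3 'w' -> {2,4}, take 4 (2->4 ok)
  t4 'w' -> {2,4}, take 2 (4->2 ok)
  t5 'w' -> {2,4}, take 4 (2->4 ok)
  t6 'w' -> {2,4}, take 4 (4->4 ok)
  t7 'w' -> {2,4}, take 2 (4->2 ok)
  t8 'w' -> {2,4}, take 4 (2->4 ok)
  t9 'x' -> {1}, take 1 (4->1 ok)
  t10 'z' -> {0}, take 0 (1->0 ok)
  t11 'x' -> {1}, take 1 (0->1 ok)
  t12 'w' -> {2,4}, take 4 (1->4 ok)
  t13 'w' -> {2,4}, take 2 (4->2 ok)
  t14 'w' -> {2,4}, take 4 (2->4 ok)

0,1,2,4,2,4,4,2,4,1,0,1,4,2,4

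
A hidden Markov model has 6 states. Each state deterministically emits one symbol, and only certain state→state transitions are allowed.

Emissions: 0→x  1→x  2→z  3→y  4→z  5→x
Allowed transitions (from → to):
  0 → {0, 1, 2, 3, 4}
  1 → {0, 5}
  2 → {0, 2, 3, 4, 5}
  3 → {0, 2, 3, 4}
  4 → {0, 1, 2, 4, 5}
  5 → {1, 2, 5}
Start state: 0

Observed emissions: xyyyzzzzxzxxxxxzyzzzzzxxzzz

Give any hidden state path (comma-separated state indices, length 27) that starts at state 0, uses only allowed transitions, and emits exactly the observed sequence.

  t0 'x' -> {0,1,5}, take 0 (start)
  t1 'y' -> {3}, take 3 (0->3 ok)
  t2 'y' -> {3}, take 3 (3->3 ok)
  t3 'y' -> {3}, take 3 (3->3 ok)
  t4 'z' -> {2,4}, take 2 (3->2 ok)
  t5 'z' -> {2,4}, take 2 (2->2 ok)
  t6 'z' -> {2,4}, take 4 (2->4 ok)
  t7 'z' -> {2,4}, take 2 (4->2 ok)
  t8 'x' -> {0,1,5}, take 5 (2->5 ok)
  t9 'z' -> {2,4}, take 2 (5->2 ok)
  t10 'x' -> {0,1,5}, take 5 (2->5 ok)
  t11 'x' -> {0,1,5}, take 5 (5->5 ok)
  t12 'x' -> {0,1,5}, take 1 (5->1 ok)
  t13 'x' -> {0,1,5}, take 5 (1->5 ok)
  t14 'x' -> {0,1,5}, take 5 (5->5 ok)
  t15 'z' -> {2,4}, take 2 (5->2 ok)
  t16 'y' -> {3}, take 3 (2->3 ok)
  t17 'z' -> {2,4}, take 2 (3->2 ok)
  t18 'z' -> {2,4}, take 4 (2->4 ok)
  t19 'z' -> {2,4}, take 2 (4->2 ok)
  t20 'z' -> {2,4}, take 2 (2->2 ok)
  t21 'z' -> {2,4}, take 4 (2->4 ok)
  t22 'x' -> {0,1,5}, take 5 (4->5 ok)
  t23 'x' -> {0,1,5}, take 5 (5->5 ok)
  t24 'z' -> {2,4}, take 2 (5->2 ok)
  t25 'z' -> {2,4}, take 2 (2->2 ok)
  t26 'z' -> {2,4}, take 4 (2->4 ok)

0,3,3,3,2,2,4,2,5,2,5,5,1,5,5,2,3,2,4,2,2,4,5,5,2,2,4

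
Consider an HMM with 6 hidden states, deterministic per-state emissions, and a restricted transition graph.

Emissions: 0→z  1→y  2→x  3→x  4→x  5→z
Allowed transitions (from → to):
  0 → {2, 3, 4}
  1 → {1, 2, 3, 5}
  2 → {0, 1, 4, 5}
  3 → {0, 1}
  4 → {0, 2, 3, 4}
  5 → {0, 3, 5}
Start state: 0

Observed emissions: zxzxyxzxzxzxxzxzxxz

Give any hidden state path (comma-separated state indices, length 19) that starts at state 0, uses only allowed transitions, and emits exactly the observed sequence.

  pos 0: z in {0,5}, choose 0; start
  pos 1: x in {2,3,4}, choose 4; 0->4 ok
  pos 2: z in {0,5}, choose 0; 4->0 ok
  pos 3: x in {2,3,4}, choose 3; 0->3 ok
  pos 4: y in {1}, choose 1; 3->1 ok
  pos 5: x in {2,3,4}, choose 3; 1->3 ok
  pos 6: z in {0,5}, choose 0; 3->0 ok
  pos 7: x in {2,3,4}, choose 3; 0->3 ok
  pos 8: z in {0,5}, choose 0; 3->0 ok
  pos 9: x in {2,3,4}, choose 3; 0->3 ok
  pos 10: z in {0,5}, choose 0; 3->0 ok
  pos 11: x in {2,3,4}, choose 2; 0->2 ok
  pos 12: x in {2,3,4}, choose 4; 2->4 ok
  pos 13: z in {0,5}, choose 0; 4->0 ok
  pos 14: x in {2,3,4}, choose 4; 0->4 ok
  pos 15: z in {0,5}, choose 0; 4->0 ok
  pos 16: x in {2,3,4}, choose 4; 0->4 ok
  pos 17: x in {2,3,4}, choose 3; 4->3 ok
  pos 18: z in {0,5}, choose 0; 3->0 ok

0,4,0,3,1,3,0,3,0,3,0,2,4,0,4,0,4,3,0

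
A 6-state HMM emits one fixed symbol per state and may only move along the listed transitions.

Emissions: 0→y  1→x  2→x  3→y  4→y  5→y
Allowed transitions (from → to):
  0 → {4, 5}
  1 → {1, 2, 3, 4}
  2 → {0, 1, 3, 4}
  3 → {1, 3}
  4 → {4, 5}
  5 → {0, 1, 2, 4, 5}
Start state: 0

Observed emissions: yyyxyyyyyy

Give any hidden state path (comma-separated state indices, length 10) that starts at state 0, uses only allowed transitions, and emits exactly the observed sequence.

  0: obs=y cand={0,3,4,5} pick 0 [start]
  1: obs=y cand={0,3,4,5} pick 5 [0->5 ok]
  2: obs=y cand={0,3,4,5} pick 5 [5->5 ok]
  3: obs=x cand={1,2} pick 1 [5->1 ok]
  4: obs=y cand={0,3,4,5} pick 4 [1->4 ok]
  5: obs=y cand={0,3,4,5} pick 5 [4->5 ok]
  6: obs=y cand={0,3,4,5} pick 5 [5->5 ok]
  7: obs=y cand={0,3,4,5} pick 4 [5->4 ok]
  8: obs=y cand={0,3,4,5} pick 4 [4->4 ok]
  9: obs=y cand={0,3,4,5} pick 5 [4->5 ok]

0,5,5,1,4,5,5,4,4,5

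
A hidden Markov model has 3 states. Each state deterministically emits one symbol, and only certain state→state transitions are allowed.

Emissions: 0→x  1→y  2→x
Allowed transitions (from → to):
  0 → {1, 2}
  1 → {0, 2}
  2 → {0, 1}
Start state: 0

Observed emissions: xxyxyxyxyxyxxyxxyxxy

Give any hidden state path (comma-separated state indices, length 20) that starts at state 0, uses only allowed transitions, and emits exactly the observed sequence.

  [0] x  {0,2}  => 0  start
  [1] x  {0,2}  => 2  0->2 ok
  [2] y  {1}  => 1  2->1 ok
  [3] x  {0,2}  => 2  1->2 ok
  [4] y  {1}  => 1  2->1 ok
  [5] x  {0,2}  => 2  1->2 ok
  [6] y  {1}  => 1  2->1 ok
  [7] x  {0,2}  => 2  1->2 ok
  [8] y  {1}  => 1  2->1 ok
  [9] x  {0,2}  => 2  1->2 ok
  [10] y  {1}  => 1  2->1 ok
  [11] x  {0,2}  => 2  1->2 ok
  [12] x  {0,2}  => 0  2->0 ok
  [13] y  {1}  => 1  0->1 ok
  [14] x  {0,2}  => 2  1->2 ok
  [15] x  {0,2}  => 0  2->0 ok
  [16] y  {1}  => 1  0->1 ok
  [17] x  {0,2}  => 0  1->0 ok
  [18] x  {0,2}  => 2  0->2 ok
  [19] y  {1}  => 1  2->1 ok

0,2,1,2,1,2,1,2,1,2,1,2,0,1,2,0,1,0,2,1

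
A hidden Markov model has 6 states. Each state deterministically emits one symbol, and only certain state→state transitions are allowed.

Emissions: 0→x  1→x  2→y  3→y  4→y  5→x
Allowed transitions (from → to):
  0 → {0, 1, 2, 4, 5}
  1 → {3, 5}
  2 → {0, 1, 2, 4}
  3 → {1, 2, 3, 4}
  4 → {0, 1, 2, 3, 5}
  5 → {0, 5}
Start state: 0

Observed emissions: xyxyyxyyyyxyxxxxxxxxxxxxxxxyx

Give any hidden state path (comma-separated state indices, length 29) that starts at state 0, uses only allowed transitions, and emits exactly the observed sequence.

  [0] x  {0,1,5}  => 0  start
  [1] y  {2,3,4}  => 2  0->2 ok
  [2] x  {0,1,5}  => 0  2->0 ok
  [3] y  {2,3,4}  => 4  0->4 ok
  [4] y  {2,3,4}  => 3  4->3 ok
  [5] x  {0,1,5}  => 1  3->1 ok
  [6] y  {2,3,4}  => 3  1->3 ok
  [7] y  {2,3,4}  => 2  3->2 ok
  [8] y  {2,3,4}  => 4  2->4 ok
  [9] y  {2,3,4}  => 3  4->3 ok
  [10] x  {0,1,5}  => 1  3->1 ok
  [11] y  {2,3,4}  => 3  1->3 ok
  [12] x  {0,1,5}  => 1  3->1 ok
  [13] x  {0,1,5}  => 5  1->5 ok
  [14] x  {0,1,5}  => 5  5->5 ok
  [15] x  {0,1,5}  => 5  5->5 ok
  [16] x  {0,1,5}  => 0  5->0 ok
  [17] x  {0,1,5}  => 1  0->1 ok
  [18] x  {0,1,5}  => 5  1->5 ok
  [19] x  {0,1,5}  => 5  5->5 ok
  [20] x  {0,1,5}  => 5  5->5 ok
  [21] x  {0,1,5}  => 5  5->5 ok
  [22] x  {0,1,5}  => 0  5->0 ok
  [23] x  {0,1,5}  => 0  0->0 ok
  [24] x  {0,1,5}  => 1  0->1 ok
  [25] x  {0,1,5}  => 5  1->5 ok
  [26] x  {0,1,5}  => 0  5->0 ok
  [27] y  {2,3,4}  => 2  0->2 ok
  [28] x  {0,1,5}  => 1  2->1 ok

0,2,0,4,3,1,3,2,4,3,1,3,1,5,5,5,0,1,5,5,5,5,0,0,1,5,0,2,1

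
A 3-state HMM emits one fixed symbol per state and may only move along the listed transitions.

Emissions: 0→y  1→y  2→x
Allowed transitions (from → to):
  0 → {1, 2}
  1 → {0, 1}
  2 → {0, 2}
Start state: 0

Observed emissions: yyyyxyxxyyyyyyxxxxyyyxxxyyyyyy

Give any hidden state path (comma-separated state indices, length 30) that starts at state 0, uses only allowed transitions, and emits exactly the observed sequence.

  t0 'y' -> {0,1}, take 0 (start)
  t1 'y' -> {0,1}, take 1 (0->1 ok)
  t2 'y' -> {0,1}, take 1 (1->1 ok)
  t3 'y' -> {0,1}, take 0 (1->0 ok)
  t4 'x' -> {2}, take 2 (0->2 ok)
  t5 'y' -> {0,1}, take 0 (2->0 ok)
  t6 'x' -> {2}, take 2 (0->2 ok)
  t7 'x' -> {2}, take 2 (2->2 ok)
  t8 'y' -> {0,1}, take 0 (2->0 ok)
  t9 'y' -> {0,1}, take 1 (0->1 ok)
  t10 'y' -> {0,1}, take 0 (1->0 ok)
  t11 'y' -> {0,1}, take 1 (0->1 ok)
  t12 'y' -> {0,1}, take 1 (1->1 ok)
  t13 'y' -> {0,1}, take 0 (1->0 ok)
  t14 'x' -> {2}, take 2 (0->2 ok)
  t15 'x' -> {2}, take 2 (2->2 ok)
  t16 'x' -> {2}, take 2 (2->2 ok)
  t17 'x' -> {2}, take 2 (2->2 ok)
  t18 'y' -> {0,1}, take 0 (2->0 ok)
  t19 'y' -> {0,1}, take 1 (0->1 ok)
  t20 'y' -> {0,1}, take 0 (1->0 ok)
  t21 'x' -> {2}, take 2 (0->2 ok)
  t22 'x' -> {2}, take 2 (2->2 ok)
  t23 'x' -> {2}, take 2 (2->2 ok)
  t24 'y' -> {0,1}, take 0 (2->0 ok)
  t25 'y' -> {0,1}, take 1 (0->1 ok)
  t26 'y' -> {0,1}, take 1 (1->1 ok)
  t27 'y' -> {0,1}, take 1 (1->1 ok)
  t28 'y' -> {0,1}, take 1 (1->1 ok)
  t29 'y' -> {0,1}, take 1 (1->1 ok)

0,1,1,0,2,0,2,2,0,1,0,1,1,0,2,2,2,2,0,1,0,2,2,2,0,1,1,1,1,1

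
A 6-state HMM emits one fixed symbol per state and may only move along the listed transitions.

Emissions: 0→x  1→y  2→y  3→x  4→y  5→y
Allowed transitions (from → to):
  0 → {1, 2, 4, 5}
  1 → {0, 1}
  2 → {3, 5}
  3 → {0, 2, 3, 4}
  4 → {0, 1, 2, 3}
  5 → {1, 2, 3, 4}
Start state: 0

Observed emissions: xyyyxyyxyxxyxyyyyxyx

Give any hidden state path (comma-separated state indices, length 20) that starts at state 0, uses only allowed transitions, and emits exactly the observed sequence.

0,4,1,1,0,1,1,0,5,3,0,1,0,4,2,5,4,0,2,3

  pos 0: x in {0,3}, choose 0; start
  pos 1: y in {1,2,4,5}, choose 4; 0->4 ok
  pos 2: y in {1,2,4,5}, choose 1; 4->1 ok
  pos 3: y in {1,2,4,5}, choose 1; 1->1 ok
  pos 4: x in {0,3}, choose 0; 1->0 ok
  pos 5: y in {1,2,4,5}, choose 1; 0->1 ok
  pos 6: y in {1,2,4,5}, choose 1; 1->1 ok
  pos 7: x in {0,3}, choose 0; 1->0 ok
  pos 8: y in {1,2,4,5}, choose 5; 0->5 ok
  pos 9: x in {0,3}, choose 3; 5->3 ok
  pos 10: x in {0,3}, choose 0; 3->0 ok
  pos 11: y in {1,2,4,5}, choose 1; 0->1 ok
  pos 12: x in {0,3}, choose 0; 1->0 ok
  pos 13: y in {1,2,4,5}, choose 4; 0->4 ok
  pos 14: y in {1,2,4,5}, choose 2; 4->2 ok
  pos 15: y in {1,2,4,5}, choose 5; 2->5 ok
  pos 16: y in {1,2,4,5}, choose 4; 5->4 ok
  pos 17: x in {0,3}, choose 0; 4->0 ok
  pos 18: y in {1,2,4,5}, choose 2; 0->2 ok
  pos 19: x in {0,3}, choose 3; 2->3 ok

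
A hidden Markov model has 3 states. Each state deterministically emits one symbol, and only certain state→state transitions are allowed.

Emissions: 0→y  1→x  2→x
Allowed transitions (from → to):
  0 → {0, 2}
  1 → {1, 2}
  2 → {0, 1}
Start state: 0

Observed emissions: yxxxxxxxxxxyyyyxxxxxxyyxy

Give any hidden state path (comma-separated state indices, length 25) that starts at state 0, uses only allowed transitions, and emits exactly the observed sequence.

  [0] y  {0}  => 0  start
  [1] x  {1,2}  => 2  0->2 ok
  [2] x  {1,2}  => 1  2->1 ok
  [3] x  {1,2}  => 2  1->2 ok
  [4] x  {1,2}  => 1  2->1 ok
  [5] x  {1,2}  => 2  1->2 ok
  [6] x  {1,2}  => 1  2->1 ok
  [7] x  {1,2}  => 1  1->1 ok
  [8] x  {1,2}  => 2  1->2 ok
  [9] x  {1,2}  => 1  2->1 ok
  [10] x  {1,2}  => 2  1->2 ok
  [11] y  {0}  => 0  2->0 ok
  [12] y  {0}  => 0  0->0 ok
  [13] y  {0}  => 0  0->0 ok
  [14] y  {0}  => 0  0->0 ok
  [15] x  {1,2}  => 2  0->2 ok
  [16] x  {1,2}  => 1  2->1 ok
  [17] x  {1,2}  => 1  1->1 ok
  [18] x  {1,2}  => 1  1->1 ok
  [19] x  {1,2}  => 1  1->1 ok
  [20] x  {1,2}  => 2  1->2 ok
  [21] y  {0}  => 0  2->0 ok
  [22] y  {0}  => 0  0->0 ok
  [23] x  {1,2}  => 2  0->2 ok
  [24] y  {0}  => 0  2->0 ok

0,2,1,2,1,2,1,1,2,1,2,0,0,0,0,2,1,1,1,1,2,0,0,2,0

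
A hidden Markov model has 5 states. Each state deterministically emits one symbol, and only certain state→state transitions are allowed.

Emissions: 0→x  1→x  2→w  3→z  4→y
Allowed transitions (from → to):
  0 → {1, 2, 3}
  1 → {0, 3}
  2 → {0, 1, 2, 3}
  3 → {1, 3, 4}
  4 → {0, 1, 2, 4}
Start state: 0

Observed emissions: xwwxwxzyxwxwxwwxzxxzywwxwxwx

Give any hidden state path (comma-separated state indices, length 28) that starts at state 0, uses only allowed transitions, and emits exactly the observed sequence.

  [0] x  {0,1}  => 0  start
  [1] w  {2}  => 2  0->2 ok
  [2] w  {2}  => 2  2->2 ok
  [3] x  {0,1}  => 0  2->0 ok
  [4] w  {2}  => 2  0->2 ok
  [5] x  {0,1}  => 0  2->0 ok
  [6] z  {3}  => 3  0->3 ok
  [7] y  {4}  => 4  3->4 ok
  [8] x  {0,1}  => 0  4->0 ok
  [9] w  {2}  => 2  0->2 ok
  [10] x  {0,1}  => 0  2->0 ok
  [11] w  {2}  => 2  0->2 ok
  [12] x  {0,1}  => 0  2->0 ok
  [13] w  {2}  => 2  0->2 ok
  [14] w  {2}  => 2  2->2 ok
  [15] x  {0,1}  => 1  2->1 ok
  [16] z  {3}  => 3  1->3 ok
  [17] x  {0,1}  => 1  3->1 ok
  [18] x  {0,1}  => 0  1->0 ok
  [19] z  {3}  => 3  0->3 ok
  [20] y  {4}  => 4  3->4 ok
  [21] w  {2}  => 2  4->2 ok
  [22] w  {2}  => 2  2->2 ok
  [23] x  {0,1}  => 0  2->0 ok
  [24] w  {2}  => 2  0->2 ok
  [25] x  {0,1}  => 0  2->0 ok
  [26] w  {2}  => 2  0->2 ok
  [27] x  {0,1}  => 1  2->1 ok

0,2,2,0,2,0,3,4,0,2,0,2,0,2,2,1,3,1,0,3,4,2,2,0,2,0,2,1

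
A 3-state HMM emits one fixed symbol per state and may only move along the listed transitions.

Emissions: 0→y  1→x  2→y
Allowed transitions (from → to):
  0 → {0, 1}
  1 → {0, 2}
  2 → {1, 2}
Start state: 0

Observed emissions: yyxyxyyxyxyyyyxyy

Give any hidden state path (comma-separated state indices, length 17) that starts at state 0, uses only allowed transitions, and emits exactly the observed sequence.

0,0,1,0,1,0,0,1,0,1,2,2,2,2,1,2,2

  t0 'y' -> {0,2}, take 0 (start)
  t1 'y' -> {0,2}, take 0 (0->0 ok)
  t2 'x' -> {1}, take 1 (0->1 ok)
  t3 'y' -> {0,2}, take 0 (1->0 ok)
  t4 'x' -> {1}, take 1 (0->1 ok)
  t5 'y' -> {0,2}, take 0 (1->0 ok)
  t6 'y' -> {0,2}, take 0 (0->0 ok)
  t7 'x' -> {1}, take 1 (0->1 ok)
  t8 'y' -> {0,2}, take 0 (1->0 ok)
  t9 'x' -> {1}, take 1 (0->1 ok)
  t10 'y' -> {0,2}, take 2 (1->2 ok)
  t11 'y' -> {0,2}, take 2 (2->2 ok)
  t12 'y' -> {0,2}, take 2 (2->2 ok)
  t13 'y' -> {0,2}, take 2 (2->2 ok)
  t14 'x' -> {1}, take 1 (2->1 ok)
  t15 'y' -> {0,2}, take 2 (1->2 ok)
  t16 'y' -> {0,2}, take 2 (2->2 ok)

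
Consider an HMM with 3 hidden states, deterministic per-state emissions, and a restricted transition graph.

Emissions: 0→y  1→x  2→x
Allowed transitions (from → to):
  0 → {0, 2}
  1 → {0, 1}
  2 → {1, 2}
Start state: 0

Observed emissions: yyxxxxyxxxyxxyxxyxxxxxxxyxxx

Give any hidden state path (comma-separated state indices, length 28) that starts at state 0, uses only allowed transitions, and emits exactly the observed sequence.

0,0,2,2,2,1,0,2,2,1,0,2,1,0,2,1,0,2,2,2,2,2,2,1,0,2,1,1

  [0] y  {0}  => 0  start
  [1] y  {0}  => 0  0->0 ok
  [2] x  {1,2}  => 2  0->2 ok
  [3] x  {1,2}  => 2  2->2 ok
  [4] x  {1,2}  => 2  2->2 ok
  [5] x  {1,2}  => 1  2->1 ok
  [6] y  {0}  => 0  1->0 ok
  [7] x  {1,2}  => 2  0->2 ok
  [8] x  {1,2}  => 2  2->2 ok
  [9] x  {1,2}  => 1  2->1 ok
  [10] y  {0}  => 0  1->0 ok
  [11] x  {1,2}  => 2  0->2 ok
  [12] x  {1,2}  => 1  2->1 ok
  [13] y  {0}  => 0  1->0 ok
  [14] x  {1,2}  => 2  0->2 ok
  [15] x  {1,2}  => 1  2->1 ok
  [16] y  {0}  => 0  1->0 ok
  [17] x  {1,2}  => 2  0->2 ok
  [18] x  {1,2}  => 2  2->2 ok
  [19] x  {1,2}  => 2  2->2 ok
  [20] x  {1,2}  => 2  2->2 ok
  [21] x  {1,2}  => 2  2->2 ok
  [22] x  {1,2}  => 2  2->2 ok
  [23] x  {1,2}  => 1  2->1 ok
  [24] y  {0}  => 0  1->0 ok
  [25] x  {1,2}  => 2  0->2 ok
  [26] x  {1,2}  => 1  2->1 ok
  [27] x  {1,2}  => 1  1->1 ok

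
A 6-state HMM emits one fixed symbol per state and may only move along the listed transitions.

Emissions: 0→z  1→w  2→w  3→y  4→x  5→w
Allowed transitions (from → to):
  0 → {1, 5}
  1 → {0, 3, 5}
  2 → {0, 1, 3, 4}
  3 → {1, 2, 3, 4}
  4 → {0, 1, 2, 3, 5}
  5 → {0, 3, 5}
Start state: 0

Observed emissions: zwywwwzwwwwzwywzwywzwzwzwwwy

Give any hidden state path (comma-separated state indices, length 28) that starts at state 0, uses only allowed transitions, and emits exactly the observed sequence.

0,1,3,2,1,5,0,5,5,5,5,0,1,3,2,0,5,3,1,0,1,0,5,0,1,5,5,3

  pos 0: z in {0}, choose 0; start
  pos 1: w in {1,2,5}, choose 1; 0->1 ok
  pos 2: y in {3}, choose 3; 1->3 ok
  pos 3: w in {1,2,5}, choose 2; 3->2 ok
  pos 4: w in {1,2,5}, choose 1; 2->1 ok
  pos 5: w in {1,2,5}, choose 5; 1->5 ok
  pos 6: z in {0}, choose 0; 5->0 ok
  pos 7: w in {1,2,5}, choose 5; 0->5 ok
  pos 8: w in {1,2,5}, choose 5; 5->5 ok
  pos 9: w in {1,2,5}, choose 5; 5->5 ok
  pos 10: w in {1,2,5}, choose 5; 5->5 ok
  pos 11: z in {0}, choose 0; 5->0 ok
  pos 12: w in {1,2,5}, choose 1; 0->1 ok
  pos 13: y in {3}, choose 3; 1->3 ok
  pos 14: w in {1,2,5}, choose 2; 3->2 ok
  pos 15: z in {0}, choose 0; 2->0 ok
  pos 16: w in {1,2,5}, choose 5; 0->5 ok
  pos 17: y in {3}, choose 3; 5->3 ok
  pos 18: w in {1,2,5}, choose 1; 3->1 ok
  pos 19: z in {0}, choose 0; 1->0 ok
  pos 20: w in {1,2,5}, choose 1; 0->1 ok
  pos 21: z in {0}, choose 0; 1->0 ok
  pos 22: w in {1,2,5}, choose 5; 0->5 ok
  pos 23: z in {0}, choose 0; 5->0 ok
  pos 24: w in {1,2,5}, choose 1; 0->1 ok
  pos 25: w in {1,2,5}, choose 5; 1->5 ok
  pos 26: w in {1,2,5}, choose 5; 5->5 ok
  pos 27: y in {3}, choose 3; 5->3 ok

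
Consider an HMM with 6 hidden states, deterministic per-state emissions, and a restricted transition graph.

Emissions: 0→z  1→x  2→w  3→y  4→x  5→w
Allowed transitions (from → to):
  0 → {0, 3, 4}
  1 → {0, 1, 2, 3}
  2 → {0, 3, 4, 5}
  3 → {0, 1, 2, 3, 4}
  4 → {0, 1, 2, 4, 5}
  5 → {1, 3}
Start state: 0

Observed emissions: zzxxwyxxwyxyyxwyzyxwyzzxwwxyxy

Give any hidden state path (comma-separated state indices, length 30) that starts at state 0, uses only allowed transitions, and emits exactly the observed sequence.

0,0,4,4,2,3,4,1,2,3,1,3,3,4,2,3,0,3,4,5,3,0,0,4,2,5,1,3,1,3

  t0 'z' -> {0}, take 0 (start)
  t1 'z' -> {0}, take 0 (0->0 ok)
  t2 'x' -> {1,4}, take 4 (0->4 ok)
  t3 'x' -> {1,4}, take 4 (4->4 ok)
  t4 'w' -> {2,5}, take 2 (4->2 ok)
  t5 'y' -> {3}, take 3 (2->3 ok)
  t6 'x' -> {1,4}, take 4 (3->4 ok)
  t7 'x' -> {1,4}, take 1 (4->1 ok)
  t8 'w' -> {2,5}, take 2 (1->2 ok)
  t9 'y' -> {3}, take 3 (2->3 ok)
  t10 'x' -> {1,4}, take 1 (3->1 ok)
  t11 'y' -> {3}, take 3 (1->3 ok)
  t12 'y' -> {3}, take 3 (3->3 ok)
  t13 'x' -> {1,4}, take 4 (3->4 ok)
  t14 'w' -> {2,5}, take 2 (4->2 ok)
  t15 'y' -> {3}, take 3 (2->3 ok)
  t16 'z' -> {0}, take 0 (3->0 ok)
  t17 'y' -> {3}, take 3 (0->3 ok)
  t18 'x' -> {1,4}, take 4 (3->4 ok)
  t19 'w' -> {2,5}, take 5 (4->5 ok)
  t20 'y' -> {3}, take 3 (5->3 ok)
  t21 'z' -> {0}, take 0 (3->0 ok)
  t22 'z' -> {0}, take 0 (0->0 ok)
  t23 'x' -> {1,4}, take 4 (0->4 ok)
  t24 'w' -> {2,5}, take 2 (4->2 ok)
  t25 'w' -> {2,5}, take 5 (2->5 ok)
  t26 'x' -> {1,4}, take 1 (5->1 ok)
  t27 'y' -> {3}, take 3 (1->3 ok)
  t28 'x' -> {1,4}, take 1 (3->1 ok)
  t29 'y' -> {3}, take 3 (1->3 ok)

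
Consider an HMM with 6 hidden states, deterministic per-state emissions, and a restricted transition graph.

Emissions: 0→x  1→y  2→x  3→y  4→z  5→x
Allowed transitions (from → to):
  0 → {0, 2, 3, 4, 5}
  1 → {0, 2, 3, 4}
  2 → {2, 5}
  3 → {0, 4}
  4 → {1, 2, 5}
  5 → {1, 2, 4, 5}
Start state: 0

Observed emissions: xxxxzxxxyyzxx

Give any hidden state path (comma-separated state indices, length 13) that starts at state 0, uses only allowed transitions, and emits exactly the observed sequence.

0,5,5,5,4,2,2,5,1,3,4,2,5

  pos 0: x in {0,2,5}, choose 0; start
  pos 1: x in {0,2,5}, choose 5; 0->5 ok
  pos 2: x in {0,2,5}, choose 5; 5->5 ok
  pos 3: x in {0,2,5}, choose 5; 5->5 ok
  pos 4: z in {4}, choose 4; 5->4 ok
  pos 5: x in {0,2,5}, choose 2; 4->2 ok
  pos 6: x in {0,2,5}, choose 2; 2->2 ok
  pos 7: x in {0,2,5}, choose 5; 2->5 ok
  pos 8: y in {1,3}, choose 1; 5->1 ok
  pos 9: y in {1,3}, choose 3; 1->3 ok
  pos 10: z in {4}, choose 4; 3->4 ok
  pos 11: x in {0,2,5}, choose 2; 4->2 ok
  pos 12: x in {0,2,5}, choose 5; 2->5 ok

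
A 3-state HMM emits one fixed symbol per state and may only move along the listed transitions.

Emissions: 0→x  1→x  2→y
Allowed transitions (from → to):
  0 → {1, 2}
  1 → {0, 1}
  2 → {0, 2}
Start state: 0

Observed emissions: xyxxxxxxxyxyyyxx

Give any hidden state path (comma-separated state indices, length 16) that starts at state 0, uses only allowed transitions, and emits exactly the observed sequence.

  pos 0: x in {0,1}, choose 0; start
  pos 1: y in {2}, choose 2; 0->2 ok
  pos 2: x in {0,1}, choose 0; 2->0 ok
  pos 3: x in {0,1}, choose 1; 0->1 ok
  pos 4: x in {0,1}, choose 1; 1->1 ok
  pos 5: x in {0,1}, choose 1; 1->1 ok
  pos 6: x in {0,1}, choose 1; 1->1 ok
  pos 7: x in {0,1}, choose 1; 1->1 ok
  pos 8: x in {0,1}, choose 0; 1->0 ok
  pos 9: y in {2}, choose 2; 0->2 ok
  pos 10: x in {0,1}, choose 0; 2->0 ok
  pos 11: y in {2}, choose 2; 0->2 ok
  pos 12: y in {2}, choose 2; 2->2 ok
  pos 13: y in {2}, choose 2; 2->2 ok
  pos 14: x in {0,1}, choose 0; 2->0 ok
  pos 15: x in {0,1}, choose 1; 0->1 ok

0,2,0,1,1,1,1,1,0,2,0,2,2,2,0,1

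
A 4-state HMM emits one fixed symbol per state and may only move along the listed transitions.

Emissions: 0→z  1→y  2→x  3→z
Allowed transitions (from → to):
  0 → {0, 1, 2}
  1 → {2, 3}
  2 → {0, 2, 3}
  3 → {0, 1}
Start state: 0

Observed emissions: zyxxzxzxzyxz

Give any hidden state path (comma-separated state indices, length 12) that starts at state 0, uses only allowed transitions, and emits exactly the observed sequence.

0,1,2,2,0,2,0,2,3,1,2,0

  t0 'z' -> {0,3}, take 0 (start)
  t1 'y' -> {1}, take 1 (0->1 ok)
  t2 'x' -> {2}, take 2 (1->2 ok)
  t3 'x' -> {2}, take 2 (2->2 ok)
  t4 'z' -> {0,3}, take 0 (2->0 ok)
  t5 'x' -> {2}, take 2 (0->2 ok)
  t6 'z' -> {0,3}, take 0 (2->0 ok)
  t7 'x' -> {2}, take 2 (0->2 ok)
  t8 'z' -> {0,3}, take 3 (2->3 ok)
  t9 'y' -> {1}, take 1 (3->1 ok)
  t10 'x' -> {2}, take 2 (1->2 ok)
  t11 'z' -> {0,3}, take 0 (2->0 ok)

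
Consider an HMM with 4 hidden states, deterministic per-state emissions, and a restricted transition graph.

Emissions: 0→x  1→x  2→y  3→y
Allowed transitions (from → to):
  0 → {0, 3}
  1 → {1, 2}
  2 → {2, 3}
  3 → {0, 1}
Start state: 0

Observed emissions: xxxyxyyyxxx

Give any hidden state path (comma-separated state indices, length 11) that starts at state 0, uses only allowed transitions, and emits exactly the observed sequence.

  pos 0: x in {0,1}, choose 0; start
  pos 1: x in {0,1}, choose 0; 0->0 ok
  pos 2: x in {0,1}, choose 0; 0->0 ok
  pos 3: y in {2,3}, choose 3; 0->3 ok
  pos 4: x in {0,1}, choose 1; 3->1 ok
  pos 5: y in {2,3}, choose 2; 1->2 ok
  pos 6: y in {2,3}, choose 2; 2->2 ok
  pos 7: y in {2,3}, choose 3; 2->3 ok
  pos 8: x in {0,1}, choose 1; 3->1 ok
  pos 9: x in {0,1}, choose 1; 1->1 ok
  pos 10: x in {0,1}, choose 1; 1->1 ok

0,0,0,3,1,2,2,3,1,1,1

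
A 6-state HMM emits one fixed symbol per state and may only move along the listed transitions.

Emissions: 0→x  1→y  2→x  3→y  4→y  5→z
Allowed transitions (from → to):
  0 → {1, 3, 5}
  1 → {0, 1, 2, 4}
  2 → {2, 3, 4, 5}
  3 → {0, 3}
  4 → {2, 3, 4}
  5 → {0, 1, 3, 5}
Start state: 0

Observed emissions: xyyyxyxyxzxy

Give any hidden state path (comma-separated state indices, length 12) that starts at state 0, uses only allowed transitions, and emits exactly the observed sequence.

0,3,3,3,0,3,0,3,0,5,0,1

  pos 0: x in {0,2}, choose 0; start
  pos 1: y in {1,3,4}, choose 3; 0->3 ok
  pos 2: y in {1,3,4}, choose 3; 3->3 ok
  pos 3: y in {1,3,4}, choose 3; 3->3 ok
  pos 4: x in {0,2}, choose 0; 3->0 ok
  pos 5: y in {1,3,4}, choose 3; 0->3 ok
  pos 6: x in {0,2}, choose 0; 3->0 ok
  pos 7: y in {1,3,4}, choose 3; 0->3 ok
  pos 8: x in {0,2}, choose 0; 3->0 ok
  pos 9: z in {5}, choose 5; 0->5 ok
  pos 10: x in {0,2}, choose 0; 5->0 ok
  pos 11: y in {1,3,4}, choose 1; 0->1 ok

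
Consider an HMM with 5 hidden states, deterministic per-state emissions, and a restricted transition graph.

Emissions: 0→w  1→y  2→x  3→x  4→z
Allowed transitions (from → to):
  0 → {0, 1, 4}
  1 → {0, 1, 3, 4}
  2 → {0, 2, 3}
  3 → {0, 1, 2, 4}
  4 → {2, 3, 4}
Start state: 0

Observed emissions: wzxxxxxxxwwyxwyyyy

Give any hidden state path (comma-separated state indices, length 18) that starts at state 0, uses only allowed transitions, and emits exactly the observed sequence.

0,4,2,3,2,2,2,2,3,0,0,1,3,0,1,1,1,1

  pos 0: w in {0}, choose 0; start
  pos 1: z in {4}, choose 4; 0->4 ok
  pos 2: x in {2,3}, choose 2; 4->2 ok
  pos 3: x in {2,3}, choose 3; 2->3 ok
  pos 4: x in {2,3}, choose 2; 3->2 ok
  pos 5: x in {2,3}, choose 2; 2->2 ok
  pos 6: x in {2,3}, choose 2; 2->2 ok
  pos 7: x in {2,3}, choose 2; 2->2 ok
  pos 8: x in {2,3}, choose 3; 2->3 ok
  pos 9: w in {0}, choose 0; 3->0 ok
  pos 10: w in {0}, choose 0; 0->0 ok
  pos 11: y in {1}, choose 1; 0->1 ok
  pos 12: x in {2,3}, choose 3; 1->3 ok
  pos 13: w in {0}, choose 0; 3->0 ok
  pos 14: y in {1}, choose 1; 0->1 ok
  pos 15: y in {1}, choose 1; 1->1 ok
  pos 16: y in {1}, choose 1; 1->1 ok
  pos 17: y in {1}, choose 1; 1->1 ok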